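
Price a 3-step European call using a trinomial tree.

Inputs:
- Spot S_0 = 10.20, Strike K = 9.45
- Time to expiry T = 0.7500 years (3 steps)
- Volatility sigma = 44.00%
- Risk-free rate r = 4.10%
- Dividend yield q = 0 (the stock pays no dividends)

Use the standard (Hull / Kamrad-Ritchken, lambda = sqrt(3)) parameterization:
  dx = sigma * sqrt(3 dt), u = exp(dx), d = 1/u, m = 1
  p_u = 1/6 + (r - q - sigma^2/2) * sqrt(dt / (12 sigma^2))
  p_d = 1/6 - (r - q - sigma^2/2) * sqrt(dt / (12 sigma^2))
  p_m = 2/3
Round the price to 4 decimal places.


Answer: Price = V(0,0) = 2.0127

Derivation:
dt = T/N = 0.250000; dx = sigma*sqrt(3*dt) = 0.381051
u = exp(dx) = 1.463823; d = 1/u = 0.683143
p_u = 0.148362, p_m = 0.666667, p_d = 0.184971
Discount per step: exp(-r*dt) = 0.989802
Stock lattice S(k, j) with j the centered position index:
  k=0: S(0,+0) = 10.2000
  k=1: S(1,-1) = 6.9681; S(1,+0) = 10.2000; S(1,+1) = 14.9310
  k=2: S(2,-2) = 4.7602; S(2,-1) = 6.9681; S(2,+0) = 10.2000; S(2,+1) = 14.9310; S(2,+2) = 21.8563
  k=3: S(3,-3) = 3.2519; S(3,-2) = 4.7602; S(3,-1) = 6.9681; S(3,+0) = 10.2000; S(3,+1) = 14.9310; S(3,+2) = 21.8563; S(3,+3) = 31.9938
Terminal payoffs V(N, j) = max(S_T - K, 0):
  V(3,-3) = 0.000000; V(3,-2) = 0.000000; V(3,-1) = 0.000000; V(3,+0) = 0.750000; V(3,+1) = 5.480990; V(3,+2) = 12.406319; V(3,+3) = 22.543772
Backward induction: V(k, j) = exp(-r*dt) * [p_u * V(k+1, j+1) + p_m * V(k+1, j) + p_d * V(k+1, j-1)]
  V(2,-2) = exp(-r*dt) * [p_u*0.000000 + p_m*0.000000 + p_d*0.000000] = 0.000000
  V(2,-1) = exp(-r*dt) * [p_u*0.750000 + p_m*0.000000 + p_d*0.000000] = 0.110137
  V(2,+0) = exp(-r*dt) * [p_u*5.480990 + p_m*0.750000 + p_d*0.000000] = 1.299780
  V(2,+1) = exp(-r*dt) * [p_u*12.406319 + p_m*5.480990 + p_d*0.750000] = 5.575901
  V(2,+2) = exp(-r*dt) * [p_u*22.543772 + p_m*12.406319 + p_d*5.480990] = 12.500555
  V(1,-1) = exp(-r*dt) * [p_u*1.299780 + p_m*0.110137 + p_d*0.000000] = 0.263547
  V(1,+0) = exp(-r*dt) * [p_u*5.575901 + p_m*1.299780 + p_d*0.110137] = 1.696664
  V(1,+1) = exp(-r*dt) * [p_u*12.500555 + p_m*5.575901 + p_d*1.299780] = 5.753026
  V(0,+0) = exp(-r*dt) * [p_u*5.753026 + p_m*1.696664 + p_d*0.263547] = 2.012653


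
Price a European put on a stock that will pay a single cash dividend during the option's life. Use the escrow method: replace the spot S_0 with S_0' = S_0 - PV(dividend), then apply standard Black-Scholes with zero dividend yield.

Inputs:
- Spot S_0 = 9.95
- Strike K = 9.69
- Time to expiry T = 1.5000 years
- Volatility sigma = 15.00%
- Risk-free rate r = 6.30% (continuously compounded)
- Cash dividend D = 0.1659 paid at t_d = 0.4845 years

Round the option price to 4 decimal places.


PV(D) = D * exp(-r * t_d) = 0.1659 * 0.96993764 = 0.16091265
S_0' = S_0 - PV(D) = 9.9500 - 0.16091265 = 9.78908735
d1 = (ln(S_0'/K) + (r + sigma^2/2)*T) / (sigma*sqrt(T)) = 0.66162788
d2 = d1 - sigma*sqrt(T) = 0.47791615
exp(-rT) = 0.90982773
N(-d1) = 0.25410487; N(-d2) = 0.31635494
P = K * exp(-rT) * N(-d2) - S_0' * N(-d1) = 9.6900 * 0.90982773 * 0.31635494 - 9.78908735 * 0.25410487 = 0.3016

Answer: Price = 0.3016


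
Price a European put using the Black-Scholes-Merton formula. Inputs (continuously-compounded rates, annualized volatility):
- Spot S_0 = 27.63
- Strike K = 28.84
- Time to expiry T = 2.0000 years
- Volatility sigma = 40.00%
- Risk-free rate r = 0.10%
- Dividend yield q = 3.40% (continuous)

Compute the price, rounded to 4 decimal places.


d1 = (ln(S/K) + (r - q + 0.5*sigma^2) * T) / (sigma * sqrt(T)) = 0.09040153
d2 = d1 - sigma * sqrt(T) = -0.47528390
exp(-rT) = 0.99800200; exp(-qT) = 0.93426047
P = K * exp(-rT) * N(-d2) - S_0 * exp(-qT) * N(-d1)
N(-d1) = 0.46398407; N(-d2) = 0.68270768
P = 28.8400 * 0.99800200 * 0.68270768 - 27.6300 * 0.93426047 * 0.46398407 = 7.6728

Answer: Price = 7.6728


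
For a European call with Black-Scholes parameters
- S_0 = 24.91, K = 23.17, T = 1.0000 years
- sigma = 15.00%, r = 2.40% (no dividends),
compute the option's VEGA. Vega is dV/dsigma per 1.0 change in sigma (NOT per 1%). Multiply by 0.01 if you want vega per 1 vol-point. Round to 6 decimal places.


d1 = 0.7177399389; d2 = 0.5677399389
phi(d1) = 0.3083518299; exp(-qT) = 1.0000000000; exp(-rT) = 0.9762857098
Vega = S * exp(-qT) * phi(d1) * sqrt(T) = 24.9100 * 1.0000000000 * 0.3083518299 * 1.0000000000 = 7.681044

Answer: Vega = 7.681044


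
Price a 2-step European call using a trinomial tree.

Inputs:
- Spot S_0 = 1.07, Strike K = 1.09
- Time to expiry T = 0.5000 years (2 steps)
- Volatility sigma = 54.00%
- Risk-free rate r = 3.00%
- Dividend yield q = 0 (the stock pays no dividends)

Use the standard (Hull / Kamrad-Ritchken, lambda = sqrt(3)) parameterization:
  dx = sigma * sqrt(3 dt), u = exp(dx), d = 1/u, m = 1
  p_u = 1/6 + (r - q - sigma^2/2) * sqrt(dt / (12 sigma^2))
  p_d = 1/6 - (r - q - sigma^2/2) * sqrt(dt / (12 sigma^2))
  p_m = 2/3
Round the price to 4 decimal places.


Answer: Price = V(0,0) = 0.1399

Derivation:
dt = T/N = 0.250000; dx = sigma*sqrt(3*dt) = 0.467654
u = exp(dx) = 1.596245; d = 1/u = 0.626470
p_u = 0.135714, p_m = 0.666667, p_d = 0.197619
Discount per step: exp(-r*dt) = 0.992528
Stock lattice S(k, j) with j the centered position index:
  k=0: S(0,+0) = 1.0700
  k=1: S(1,-1) = 0.6703; S(1,+0) = 1.0700; S(1,+1) = 1.7080
  k=2: S(2,-2) = 0.4199; S(2,-1) = 0.6703; S(2,+0) = 1.0700; S(2,+1) = 1.7080; S(2,+2) = 2.7264
Terminal payoffs V(N, j) = max(S_T - K, 0):
  V(2,-2) = 0.000000; V(2,-1) = 0.000000; V(2,+0) = 0.000000; V(2,+1) = 0.617982; V(2,+2) = 1.636356
Backward induction: V(k, j) = exp(-r*dt) * [p_u * V(k+1, j+1) + p_m * V(k+1, j) + p_d * V(k+1, j-1)]
  V(1,-1) = exp(-r*dt) * [p_u*0.000000 + p_m*0.000000 + p_d*0.000000] = 0.000000
  V(1,+0) = exp(-r*dt) * [p_u*0.617982 + p_m*0.000000 + p_d*0.000000] = 0.083242
  V(1,+1) = exp(-r*dt) * [p_u*1.636356 + p_m*0.617982 + p_d*0.000000] = 0.629327
  V(0,+0) = exp(-r*dt) * [p_u*0.629327 + p_m*0.083242 + p_d*0.000000] = 0.139851


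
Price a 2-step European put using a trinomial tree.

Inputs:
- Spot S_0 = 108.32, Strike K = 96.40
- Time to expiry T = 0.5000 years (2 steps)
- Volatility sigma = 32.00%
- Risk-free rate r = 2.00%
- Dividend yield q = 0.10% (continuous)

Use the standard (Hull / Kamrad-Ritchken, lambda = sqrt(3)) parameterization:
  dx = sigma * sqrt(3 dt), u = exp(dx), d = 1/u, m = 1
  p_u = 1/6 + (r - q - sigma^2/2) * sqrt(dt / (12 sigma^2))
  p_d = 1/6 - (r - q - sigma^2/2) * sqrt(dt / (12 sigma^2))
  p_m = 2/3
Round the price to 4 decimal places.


Answer: Price = V(0,0) = 4.5305

Derivation:
dt = T/N = 0.250000; dx = sigma*sqrt(3*dt) = 0.277128
u = exp(dx) = 1.319335; d = 1/u = 0.757957
p_u = 0.152143, p_m = 0.666667, p_d = 0.181191
Discount per step: exp(-r*dt) = 0.995012
Stock lattice S(k, j) with j the centered position index:
  k=0: S(0,+0) = 108.3200
  k=1: S(1,-1) = 82.1019; S(1,+0) = 108.3200; S(1,+1) = 142.9104
  k=2: S(2,-2) = 62.2298; S(2,-1) = 82.1019; S(2,+0) = 108.3200; S(2,+1) = 142.9104; S(2,+2) = 188.5468
Terminal payoffs V(N, j) = max(K - S_T, 0):
  V(2,-2) = 34.170227; V(2,-1) = 14.298057; V(2,+0) = 0.000000; V(2,+1) = 0.000000; V(2,+2) = 0.000000
Backward induction: V(k, j) = exp(-r*dt) * [p_u * V(k+1, j+1) + p_m * V(k+1, j) + p_d * V(k+1, j-1)]
  V(1,-1) = exp(-r*dt) * [p_u*0.000000 + p_m*14.298057 + p_d*34.170227] = 15.644943
  V(1,+0) = exp(-r*dt) * [p_u*0.000000 + p_m*0.000000 + p_d*14.298057] = 2.577753
  V(1,+1) = exp(-r*dt) * [p_u*0.000000 + p_m*0.000000 + p_d*0.000000] = 0.000000
  V(0,+0) = exp(-r*dt) * [p_u*0.000000 + p_m*2.577753 + p_d*15.644943] = 4.530510


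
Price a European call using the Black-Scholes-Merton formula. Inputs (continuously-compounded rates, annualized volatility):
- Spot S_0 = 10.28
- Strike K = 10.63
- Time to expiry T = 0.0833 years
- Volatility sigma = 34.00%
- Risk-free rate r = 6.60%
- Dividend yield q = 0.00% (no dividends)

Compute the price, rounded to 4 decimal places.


Answer: Price = 0.2786

Derivation:
d1 = (ln(S/K) + (r - q + 0.5*sigma^2) * T) / (sigma * sqrt(T)) = -0.23608899
d2 = d1 - sigma * sqrt(T) = -0.33421890
exp(-rT) = 0.99451729; exp(-qT) = 1.00000000
C = S_0 * exp(-qT) * N(d1) - K * exp(-rT) * N(d2)
N(d1) = 0.40668181; N(d2) = 0.36910719
C = 10.2800 * 1.00000000 * 0.40668181 - 10.6300 * 0.99451729 * 0.36910719 = 0.2786


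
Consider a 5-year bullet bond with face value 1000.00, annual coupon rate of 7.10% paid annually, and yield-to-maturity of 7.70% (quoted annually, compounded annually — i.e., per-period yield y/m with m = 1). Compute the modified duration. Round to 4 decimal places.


Answer: Modified duration = 4.0585

Derivation:
Coupon per period c = face * coupon_rate / m = 71.000000
Periods per year m = 1; per-period yield y/m = 0.077000
Number of cashflows N = 5
Cashflows (t years, CF_t, discount factor 1/(1+y/m)^(m*t), PV):
  t = 1.0000: CF_t = 71.000000, DF = 0.928505, PV = 65.923863
  t = 2.0000: CF_t = 71.000000, DF = 0.862122, PV = 61.210643
  t = 3.0000: CF_t = 71.000000, DF = 0.800484, PV = 56.834395
  t = 4.0000: CF_t = 71.000000, DF = 0.743254, PV = 52.771026
  t = 5.0000: CF_t = 1071.000000, DF = 0.690115, PV = 739.113193
Price P = sum_t PV_t = 975.853119
First compute Macaulay numerator sum_t t * PV_t:
  t * PV_t at t = 1.0000: 65.923863
  t * PV_t at t = 2.0000: 122.421286
  t * PV_t at t = 3.0000: 170.503184
  t * PV_t at t = 4.0000: 211.084103
  t * PV_t at t = 5.0000: 3695.565964
Macaulay duration D = 4265.498400 / 975.853119 = 4.371046
Modified duration = D / (1 + y/m) = 4.371046 / (1 + 0.077000) = 4.058538


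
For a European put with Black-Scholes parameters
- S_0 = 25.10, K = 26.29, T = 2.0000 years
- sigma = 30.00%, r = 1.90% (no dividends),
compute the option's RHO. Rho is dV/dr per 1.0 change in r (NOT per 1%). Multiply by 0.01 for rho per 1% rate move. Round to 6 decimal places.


Answer: Rho = -29.948069

Derivation:
d1 = 0.1925197381; d2 = -0.2317443306
phi(d1) = 0.3916171957; exp(-qT) = 1.0000000000; exp(-rT) = 0.9627129409
N(-d2) = 0.5916317012
Rho = -K*T*exp(-rT)*N(-d2) = -26.2900 * 2.0000 * 0.9627129409 * 0.5916317012 = -29.948069


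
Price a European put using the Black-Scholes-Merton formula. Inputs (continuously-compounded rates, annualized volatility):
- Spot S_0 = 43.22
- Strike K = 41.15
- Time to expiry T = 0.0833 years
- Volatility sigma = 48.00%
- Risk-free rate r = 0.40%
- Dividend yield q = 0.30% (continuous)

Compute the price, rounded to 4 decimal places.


Answer: Price = 1.4373

Derivation:
d1 = (ln(S/K) + (r - q + 0.5*sigma^2) * T) / (sigma * sqrt(T)) = 0.42414055
d2 = d1 - sigma * sqrt(T) = 0.28560421
exp(-rT) = 0.99966686; exp(-qT) = 0.99975013
P = K * exp(-rT) * N(-d2) - S_0 * exp(-qT) * N(-d1)
N(-d1) = 0.33573166; N(-d2) = 0.38759064
P = 41.1500 * 0.99966686 * 0.38759064 - 43.2200 * 0.99975013 * 0.33573166 = 1.4373


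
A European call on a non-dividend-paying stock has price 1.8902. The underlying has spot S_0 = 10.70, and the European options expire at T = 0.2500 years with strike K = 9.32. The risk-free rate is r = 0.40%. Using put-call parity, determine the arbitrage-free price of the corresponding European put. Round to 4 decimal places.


Answer: Put price = 0.5009

Derivation:
Put-call parity: C - P = S_0 * exp(-qT) - K * exp(-rT).
S_0 * exp(-qT) = 10.7000 * 1.00000000 = 10.70000000
K * exp(-rT) = 9.3200 * 0.99900050 = 9.31068466
P = C - S*exp(-qT) + K*exp(-rT)
P = 1.8902 - 10.70000000 + 9.31068466 = 0.5009


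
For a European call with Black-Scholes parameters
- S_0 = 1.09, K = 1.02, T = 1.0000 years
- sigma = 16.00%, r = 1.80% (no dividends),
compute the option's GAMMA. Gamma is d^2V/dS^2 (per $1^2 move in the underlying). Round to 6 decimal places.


Answer: Gamma = 1.902239

Derivation:
d1 = 0.6073441809; d2 = 0.4473441809
phi(d1) = 0.3317505293; exp(-qT) = 1.0000000000; exp(-rT) = 0.9821610324
Gamma = exp(-qT) * phi(d1) / (S * sigma * sqrt(T)) = 1.0000000000 * 0.3317505293 / (1.0900 * 0.1600 * 1.0000000000) = 1.902239


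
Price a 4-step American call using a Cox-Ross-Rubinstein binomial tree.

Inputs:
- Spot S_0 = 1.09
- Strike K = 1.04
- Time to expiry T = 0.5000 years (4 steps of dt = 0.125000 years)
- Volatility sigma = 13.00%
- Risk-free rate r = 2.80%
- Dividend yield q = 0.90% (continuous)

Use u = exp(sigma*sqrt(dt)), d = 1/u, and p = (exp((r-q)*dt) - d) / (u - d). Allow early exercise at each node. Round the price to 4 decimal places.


dt = T/N = 0.125000
u = exp(sigma*sqrt(dt)) = 1.047035; d = 1/u = 0.955078
p = (exp((r-q)*dt) - d) / (u - d) = 0.514370
Discount per step: exp(-r*dt) = 0.996506
Stock lattice S(k, i) with i counting down-moves:
  k=0: S(0,0) = 1.0900
  k=1: S(1,0) = 1.1413; S(1,1) = 1.0410
  k=2: S(2,0) = 1.1949; S(2,1) = 1.0900; S(2,2) = 0.9943
  k=3: S(3,0) = 1.2512; S(3,1) = 1.1413; S(3,2) = 1.0410; S(3,3) = 0.9496
  k=4: S(4,0) = 1.3100; S(4,1) = 1.1949; S(4,2) = 1.0900; S(4,3) = 0.9943; S(4,4) = 0.9069
Terminal payoffs V(N, i) = max(S_T - K, 0):
  V(4,0) = 0.269998; V(4,1) = 0.154947; V(4,2) = 0.050000; V(4,3) = 0.000000; V(4,4) = 0.000000
Backward induction: V(k, i) = exp(-r*dt) * [p * V(k+1, i) + (1-p) * V(k+1, i+1)]; then take max(V_cont, immediate exercise) for American.
  V(3,0) = exp(-r*dt) * [p*0.269998 + (1-p)*0.154947] = 0.213377; exercise = 0.211150; V(3,0) = max -> 0.213377
  V(3,1) = exp(-r*dt) * [p*0.154947 + (1-p)*0.050000] = 0.103618; exercise = 0.101268; V(3,1) = max -> 0.103618
  V(3,2) = exp(-r*dt) * [p*0.050000 + (1-p)*0.000000] = 0.025629; exercise = 0.001035; V(3,2) = max -> 0.025629
  V(3,3) = exp(-r*dt) * [p*0.000000 + (1-p)*0.000000] = 0.000000; exercise = 0.000000; V(3,3) = max -> 0.000000
  V(2,0) = exp(-r*dt) * [p*0.213377 + (1-p)*0.103618] = 0.159516; exercise = 0.154947; V(2,0) = max -> 0.159516
  V(2,1) = exp(-r*dt) * [p*0.103618 + (1-p)*0.025629] = 0.065514; exercise = 0.050000; V(2,1) = max -> 0.065514
  V(2,2) = exp(-r*dt) * [p*0.025629 + (1-p)*0.000000] = 0.013137; exercise = 0.000000; V(2,2) = max -> 0.013137
  V(1,0) = exp(-r*dt) * [p*0.159516 + (1-p)*0.065514] = 0.113468; exercise = 0.101268; V(1,0) = max -> 0.113468
  V(1,1) = exp(-r*dt) * [p*0.065514 + (1-p)*0.013137] = 0.039938; exercise = 0.001035; V(1,1) = max -> 0.039938
  V(0,0) = exp(-r*dt) * [p*0.113468 + (1-p)*0.039938] = 0.077488; exercise = 0.050000; V(0,0) = max -> 0.077488

Answer: Price = V(0,0) = 0.0775


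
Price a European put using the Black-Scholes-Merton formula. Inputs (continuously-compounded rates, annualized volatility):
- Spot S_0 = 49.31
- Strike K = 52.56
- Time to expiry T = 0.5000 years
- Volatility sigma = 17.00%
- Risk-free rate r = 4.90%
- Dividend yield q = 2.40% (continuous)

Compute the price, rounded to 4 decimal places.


d1 = (ln(S/K) + (r - q + 0.5*sigma^2) * T) / (sigma * sqrt(T)) = -0.36689254
d2 = d1 - sigma * sqrt(T) = -0.48710069
exp(-rT) = 0.97579769; exp(-qT) = 0.98807171
P = K * exp(-rT) * N(-d2) - S_0 * exp(-qT) * N(-d1)
N(-d1) = 0.64315041; N(-d2) = 0.68690651
P = 52.5600 * 0.97579769 * 0.68690651 - 49.3100 * 0.98807171 * 0.64315041 = 3.8946

Answer: Price = 3.8946


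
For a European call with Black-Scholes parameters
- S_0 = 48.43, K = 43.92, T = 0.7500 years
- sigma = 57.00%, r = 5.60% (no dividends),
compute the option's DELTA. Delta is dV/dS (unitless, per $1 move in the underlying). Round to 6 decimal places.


d1 = 0.5299207607; d2 = 0.0362862805
phi(d1) = 0.3466822795; exp(-qT) = 1.0000000000; exp(-rT) = 0.9588697806
N(d1) = 0.7019165643
Delta = exp(-qT) * N(d1) = 1.0000000000 * 0.7019165643 = 0.701917

Answer: Delta = 0.701917


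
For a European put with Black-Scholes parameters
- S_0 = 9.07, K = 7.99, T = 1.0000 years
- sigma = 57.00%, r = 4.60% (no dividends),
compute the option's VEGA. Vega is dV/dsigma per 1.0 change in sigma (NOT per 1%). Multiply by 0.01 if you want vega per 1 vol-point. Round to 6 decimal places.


Answer: Vega = 3.043743

Derivation:
d1 = 0.5881254462; d2 = 0.0181254462
phi(d1) = 0.3355835563; exp(-qT) = 1.0000000000; exp(-rT) = 0.9550419622
Vega = S * exp(-qT) * phi(d1) * sqrt(T) = 9.0700 * 1.0000000000 * 0.3355835563 * 1.0000000000 = 3.043743


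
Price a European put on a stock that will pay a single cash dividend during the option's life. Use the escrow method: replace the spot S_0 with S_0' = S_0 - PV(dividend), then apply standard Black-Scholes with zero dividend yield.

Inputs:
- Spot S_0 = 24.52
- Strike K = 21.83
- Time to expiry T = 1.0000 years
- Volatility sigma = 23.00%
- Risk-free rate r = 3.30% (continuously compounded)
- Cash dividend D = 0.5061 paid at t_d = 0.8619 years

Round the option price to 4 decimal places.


PV(D) = D * exp(-r * t_d) = 0.5061 * 0.97195799 = 0.49190794
S_0' = S_0 - PV(D) = 24.5200 - 0.49190794 = 24.02809206
d1 = (ln(S_0'/K) + (r + sigma^2/2)*T) / (sigma*sqrt(T)) = 0.67560208
d2 = d1 - sigma*sqrt(T) = 0.44560208
exp(-rT) = 0.96753856
N(-d1) = 0.24964666; N(-d2) = 0.32794235
P = K * exp(-rT) * N(-d2) - S_0' * N(-d1) = 21.8300 * 0.96753856 * 0.32794235 - 24.02809206 * 0.24964666 = 0.9281

Answer: Price = 0.9281


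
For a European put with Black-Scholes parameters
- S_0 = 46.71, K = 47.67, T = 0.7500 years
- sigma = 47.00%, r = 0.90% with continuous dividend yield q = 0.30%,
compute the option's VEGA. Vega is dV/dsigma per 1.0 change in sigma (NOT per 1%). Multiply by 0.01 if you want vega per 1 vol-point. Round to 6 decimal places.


d1 = 0.1645902907; d2 = -0.2424416491
phi(d1) = 0.3935750460; exp(-qT) = 0.9977525294; exp(-rT) = 0.9932727301
Vega = S * exp(-qT) * phi(d1) * sqrt(T) = 46.7100 * 0.9977525294 * 0.3935750460 * 0.8660254038 = 15.885134

Answer: Vega = 15.885134


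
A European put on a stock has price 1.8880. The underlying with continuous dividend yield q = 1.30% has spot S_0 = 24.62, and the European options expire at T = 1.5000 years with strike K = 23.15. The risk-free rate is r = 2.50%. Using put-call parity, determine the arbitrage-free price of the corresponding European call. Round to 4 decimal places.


Put-call parity: C - P = S_0 * exp(-qT) - K * exp(-rT).
S_0 * exp(-qT) = 24.6200 * 0.98068890 = 24.14456060
K * exp(-rT) = 23.1500 * 0.96319442 = 22.29795077
C = P + S*exp(-qT) - K*exp(-rT)
C = 1.8880 + 24.14456060 - 22.29795077 = 3.7346

Answer: Call price = 3.7346


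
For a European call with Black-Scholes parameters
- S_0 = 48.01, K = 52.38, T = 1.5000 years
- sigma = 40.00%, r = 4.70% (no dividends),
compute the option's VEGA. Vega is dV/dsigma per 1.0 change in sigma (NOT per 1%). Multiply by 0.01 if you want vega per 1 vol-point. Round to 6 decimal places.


Answer: Vega = 22.941235

Derivation:
d1 = 0.2110326932; d2 = -0.2788652554
phi(d1) = 0.3901570487; exp(-qT) = 1.0000000000; exp(-rT) = 0.9319277395
Vega = S * exp(-qT) * phi(d1) * sqrt(T) = 48.0100 * 1.0000000000 * 0.3901570487 * 1.2247448714 = 22.941235


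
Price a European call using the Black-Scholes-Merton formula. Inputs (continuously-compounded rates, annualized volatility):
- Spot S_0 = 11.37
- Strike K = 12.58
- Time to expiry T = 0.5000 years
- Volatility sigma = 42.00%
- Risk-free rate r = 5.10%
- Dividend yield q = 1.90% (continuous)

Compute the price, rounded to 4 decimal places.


d1 = (ln(S/K) + (r - q + 0.5*sigma^2) * T) / (sigma * sqrt(T)) = -0.13815501
d2 = d1 - sigma * sqrt(T) = -0.43513985
exp(-rT) = 0.97482238; exp(-qT) = 0.99054498
C = S_0 * exp(-qT) * N(d1) - K * exp(-rT) * N(d2)
N(d1) = 0.44505896; N(d2) = 0.33173046
C = 11.3700 * 0.99054498 * 0.44505896 - 12.5800 * 0.97482238 * 0.33173046 = 0.9444

Answer: Price = 0.9444


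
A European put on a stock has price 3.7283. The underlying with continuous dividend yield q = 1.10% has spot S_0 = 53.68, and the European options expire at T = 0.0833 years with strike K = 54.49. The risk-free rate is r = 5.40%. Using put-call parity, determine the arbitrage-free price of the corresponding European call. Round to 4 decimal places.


Put-call parity: C - P = S_0 * exp(-qT) - K * exp(-rT).
S_0 * exp(-qT) = 53.6800 * 0.99908412 = 53.63083554
K * exp(-rT) = 54.4900 * 0.99551190 = 54.24544353
C = P + S*exp(-qT) - K*exp(-rT)
C = 3.7283 + 53.63083554 - 54.24544353 = 3.1137

Answer: Call price = 3.1137


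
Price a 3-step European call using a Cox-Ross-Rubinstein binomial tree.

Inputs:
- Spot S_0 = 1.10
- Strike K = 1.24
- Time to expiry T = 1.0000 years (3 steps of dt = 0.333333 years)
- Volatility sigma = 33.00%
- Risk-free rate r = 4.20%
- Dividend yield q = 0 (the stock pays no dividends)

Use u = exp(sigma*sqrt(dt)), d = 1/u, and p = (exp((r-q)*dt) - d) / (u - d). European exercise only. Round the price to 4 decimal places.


dt = T/N = 0.333333
u = exp(sigma*sqrt(dt)) = 1.209885; d = 1/u = 0.826525
p = (exp((r-q)*dt) - d) / (u - d) = 0.489288
Discount per step: exp(-r*dt) = 0.986098
Stock lattice S(k, i) with i counting down-moves:
  k=0: S(0,0) = 1.1000
  k=1: S(1,0) = 1.3309; S(1,1) = 0.9092
  k=2: S(2,0) = 1.6102; S(2,1) = 1.1000; S(2,2) = 0.7515
  k=3: S(3,0) = 1.9482; S(3,1) = 1.3309; S(3,2) = 0.9092; S(3,3) = 0.6211
Terminal payoffs V(N, i) = max(S_T - K, 0):
  V(3,0) = 0.708163; V(3,1) = 0.090874; V(3,2) = 0.000000; V(3,3) = 0.000000
Backward induction: V(k, i) = exp(-r*dt) * [p * V(k+1, i) + (1-p) * V(k+1, i+1)].
  V(2,0) = exp(-r*dt) * [p*0.708163 + (1-p)*0.090874] = 0.387444
  V(2,1) = exp(-r*dt) * [p*0.090874 + (1-p)*0.000000] = 0.043845
  V(2,2) = exp(-r*dt) * [p*0.000000 + (1-p)*0.000000] = 0.000000
  V(1,0) = exp(-r*dt) * [p*0.387444 + (1-p)*0.043845] = 0.209017
  V(1,1) = exp(-r*dt) * [p*0.043845 + (1-p)*0.000000] = 0.021155
  V(0,0) = exp(-r*dt) * [p*0.209017 + (1-p)*0.021155] = 0.111502

Answer: Price = V(0,0) = 0.1115


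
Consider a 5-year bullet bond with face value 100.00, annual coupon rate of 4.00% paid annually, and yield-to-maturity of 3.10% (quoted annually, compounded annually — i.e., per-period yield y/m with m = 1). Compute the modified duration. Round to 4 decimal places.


Coupon per period c = face * coupon_rate / m = 4.000000
Periods per year m = 1; per-period yield y/m = 0.031000
Number of cashflows N = 5
Cashflows (t years, CF_t, discount factor 1/(1+y/m)^(m*t), PV):
  t = 1.0000: CF_t = 4.000000, DF = 0.969932, PV = 3.879728
  t = 2.0000: CF_t = 4.000000, DF = 0.940768, PV = 3.763073
  t = 3.0000: CF_t = 4.000000, DF = 0.912481, PV = 3.649925
  t = 4.0000: CF_t = 4.000000, DF = 0.885045, PV = 3.540180
  t = 5.0000: CF_t = 104.000000, DF = 0.858434, PV = 89.277087
Price P = sum_t PV_t = 104.109994
First compute Macaulay numerator sum_t t * PV_t:
  t * PV_t at t = 1.0000: 3.879728
  t * PV_t at t = 2.0000: 7.526146
  t * PV_t at t = 3.0000: 10.949776
  t * PV_t at t = 4.0000: 14.160720
  t * PV_t at t = 5.0000: 446.385437
Macaulay duration D = 482.901807 / 104.109994 = 4.638381
Modified duration = D / (1 + y/m) = 4.638381 / (1 + 0.031000) = 4.498915

Answer: Modified duration = 4.4989


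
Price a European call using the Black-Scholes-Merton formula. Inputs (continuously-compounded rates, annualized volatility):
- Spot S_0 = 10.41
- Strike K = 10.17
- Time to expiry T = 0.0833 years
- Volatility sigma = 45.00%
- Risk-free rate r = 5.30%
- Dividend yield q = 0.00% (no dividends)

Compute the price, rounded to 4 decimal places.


Answer: Price = 0.6861

Derivation:
d1 = (ln(S/K) + (r - q + 0.5*sigma^2) * T) / (sigma * sqrt(T)) = 0.27852096
d2 = d1 - sigma * sqrt(T) = 0.14864314
exp(-rT) = 0.99559483; exp(-qT) = 1.00000000
C = S_0 * exp(-qT) * N(d1) - K * exp(-rT) * N(d2)
N(d1) = 0.60969376; N(d2) = 0.55908238
C = 10.4100 * 1.00000000 * 0.60969376 - 10.1700 * 0.99559483 * 0.55908238 = 0.6861


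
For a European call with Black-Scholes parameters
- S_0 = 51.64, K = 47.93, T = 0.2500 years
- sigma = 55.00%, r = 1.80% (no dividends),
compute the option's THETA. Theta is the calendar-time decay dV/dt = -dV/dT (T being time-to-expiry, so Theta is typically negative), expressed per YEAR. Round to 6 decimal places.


d1 = 0.4249725557; d2 = 0.1499725557
phi(d1) = 0.3644961209; exp(-qT) = 1.0000000000; exp(-rT) = 0.9955101098
Theta = -S*exp(-qT)*phi(d1)*sigma/(2*sqrt(T)) - r*K*exp(-rT)*N(d2) + q*S*exp(-qT)*N(d1)
N(d1) = 0.6645716593; N(d2) = 0.5596068661; sqrt(T) = 0.5000000000
Term 1 = -51.6400 * 1.0000000000 * 0.3644961209 * 0.5500 / (2 * 0.5000000000) = -10.3524188258
Term 2 = -0.0180 * 47.9300 * 0.9955101098 * 0.5596068661 = -0.4806275301
Term 3 = 0 (no dividend yield, q = 0)
Theta = -10.3524188258 + (-0.4806275301) + (0.0000000000) = -10.833046

Answer: Theta = -10.833046


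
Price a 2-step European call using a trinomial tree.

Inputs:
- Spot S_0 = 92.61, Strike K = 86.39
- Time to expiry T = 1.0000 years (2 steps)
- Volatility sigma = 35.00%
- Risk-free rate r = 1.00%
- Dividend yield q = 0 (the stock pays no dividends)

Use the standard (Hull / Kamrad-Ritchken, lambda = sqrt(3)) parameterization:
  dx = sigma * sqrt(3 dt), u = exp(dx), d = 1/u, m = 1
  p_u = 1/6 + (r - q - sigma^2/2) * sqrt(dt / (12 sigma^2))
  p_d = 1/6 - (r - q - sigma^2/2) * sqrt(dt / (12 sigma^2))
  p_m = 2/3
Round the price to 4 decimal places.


Answer: Price = V(0,0) = 15.5829

Derivation:
dt = T/N = 0.500000; dx = sigma*sqrt(3*dt) = 0.428661
u = exp(dx) = 1.535200; d = 1/u = 0.651381
p_u = 0.136777, p_m = 0.666667, p_d = 0.196556
Discount per step: exp(-r*dt) = 0.995012
Stock lattice S(k, j) with j the centered position index:
  k=0: S(0,+0) = 92.6100
  k=1: S(1,-1) = 60.3244; S(1,+0) = 92.6100; S(1,+1) = 142.1749
  k=2: S(2,-2) = 39.2942; S(2,-1) = 60.3244; S(2,+0) = 92.6100; S(2,+1) = 142.1749; S(2,+2) = 218.2669
Terminal payoffs V(N, j) = max(S_T - K, 0):
  V(2,-2) = 0.000000; V(2,-1) = 0.000000; V(2,+0) = 6.220000; V(2,+1) = 55.784878; V(2,+2) = 131.876881
Backward induction: V(k, j) = exp(-r*dt) * [p_u * V(k+1, j+1) + p_m * V(k+1, j) + p_d * V(k+1, j-1)]
  V(1,-1) = exp(-r*dt) * [p_u*6.220000 + p_m*0.000000 + p_d*0.000000] = 0.846510
  V(1,+0) = exp(-r*dt) * [p_u*55.784878 + p_m*6.220000 + p_d*0.000000] = 11.718021
  V(1,+1) = exp(-r*dt) * [p_u*131.876881 + p_m*55.784878 + p_d*6.220000] = 56.168684
  V(0,+0) = exp(-r*dt) * [p_u*56.168684 + p_m*11.718021 + p_d*0.846510] = 15.582879


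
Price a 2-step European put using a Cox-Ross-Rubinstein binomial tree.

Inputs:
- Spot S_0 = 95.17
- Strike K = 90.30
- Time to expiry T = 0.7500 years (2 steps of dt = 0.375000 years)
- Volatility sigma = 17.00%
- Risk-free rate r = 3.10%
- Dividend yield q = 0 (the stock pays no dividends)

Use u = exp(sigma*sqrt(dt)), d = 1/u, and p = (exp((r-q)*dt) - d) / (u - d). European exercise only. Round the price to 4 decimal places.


dt = T/N = 0.375000
u = exp(sigma*sqrt(dt)) = 1.109715; d = 1/u = 0.901132
p = (exp((r-q)*dt) - d) / (u - d) = 0.530056
Discount per step: exp(-r*dt) = 0.988442
Stock lattice S(k, i) with i counting down-moves:
  k=0: S(0,0) = 95.1700
  k=1: S(1,0) = 105.6116; S(1,1) = 85.7608
  k=2: S(2,0) = 117.1988; S(2,1) = 95.1700; S(2,2) = 77.2818
Terminal payoffs V(N, i) = max(K - S_T, 0):
  V(2,0) = 0.000000; V(2,1) = 0.000000; V(2,2) = 13.018227
Backward induction: V(k, i) = exp(-r*dt) * [p * V(k+1, i) + (1-p) * V(k+1, i+1)].
  V(1,0) = exp(-r*dt) * [p*0.000000 + (1-p)*0.000000] = 0.000000
  V(1,1) = exp(-r*dt) * [p*0.000000 + (1-p)*13.018227] = 6.047128
  V(0,0) = exp(-r*dt) * [p*0.000000 + (1-p)*6.047128] = 2.808966

Answer: Price = V(0,0) = 2.8090


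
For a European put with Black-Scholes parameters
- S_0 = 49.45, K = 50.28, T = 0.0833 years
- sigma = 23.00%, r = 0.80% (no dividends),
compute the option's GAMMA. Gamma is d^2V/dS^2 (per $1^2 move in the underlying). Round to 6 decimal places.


d1 = -0.2075207215; d2 = -0.2739027221
phi(d1) = 0.3904439093; exp(-qT) = 1.0000000000; exp(-rT) = 0.9993338220
Gamma = exp(-qT) * phi(d1) / (S * sigma * sqrt(T)) = 1.0000000000 * 0.3904439093 / (49.4500 * 0.2300 * 0.2886173938) = 0.118944

Answer: Gamma = 0.118944


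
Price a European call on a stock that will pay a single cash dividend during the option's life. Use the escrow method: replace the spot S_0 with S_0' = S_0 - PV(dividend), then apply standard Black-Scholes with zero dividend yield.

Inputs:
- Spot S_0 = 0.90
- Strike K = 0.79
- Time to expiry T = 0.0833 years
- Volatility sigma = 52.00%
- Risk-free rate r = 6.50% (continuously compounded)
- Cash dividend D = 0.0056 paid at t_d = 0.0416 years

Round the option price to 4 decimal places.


Answer: Price = 0.1222

Derivation:
PV(D) = D * exp(-r * t_d) = 0.0056 * 0.99729965 = 0.00558488
S_0' = S_0 - PV(D) = 0.9000 - 0.00558488 = 0.89441512
d1 = (ln(S_0'/K) + (r + sigma^2/2)*T) / (sigma*sqrt(T)) = 0.93825123
d2 = d1 - sigma*sqrt(T) = 0.78817018
exp(-rT) = 0.99460013
N(d1) = 0.82594234; N(d2) = 0.78470142
C = S_0' * N(d1) - K * exp(-rT) * N(d2) = 0.89441512 * 0.82594234 - 0.7900 * 0.99460013 * 0.78470142 = 0.1222


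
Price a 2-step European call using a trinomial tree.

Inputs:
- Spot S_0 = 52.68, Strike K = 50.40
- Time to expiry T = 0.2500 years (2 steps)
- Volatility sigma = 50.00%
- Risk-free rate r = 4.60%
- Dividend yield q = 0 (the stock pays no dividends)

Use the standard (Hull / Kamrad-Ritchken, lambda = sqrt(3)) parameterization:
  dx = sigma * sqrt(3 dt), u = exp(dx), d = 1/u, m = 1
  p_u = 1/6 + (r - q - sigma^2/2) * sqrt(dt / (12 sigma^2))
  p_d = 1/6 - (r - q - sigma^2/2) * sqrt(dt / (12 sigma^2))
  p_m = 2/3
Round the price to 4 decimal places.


Answer: Price = V(0,0) = 6.3710

Derivation:
dt = T/N = 0.125000; dx = sigma*sqrt(3*dt) = 0.306186
u = exp(dx) = 1.358235; d = 1/u = 0.736250
p_u = 0.150541, p_m = 0.666667, p_d = 0.182792
Discount per step: exp(-r*dt) = 0.994266
Stock lattice S(k, j) with j the centered position index:
  k=0: S(0,+0) = 52.6800
  k=1: S(1,-1) = 38.7856; S(1,+0) = 52.6800; S(1,+1) = 71.5518
  k=2: S(2,-2) = 28.5559; S(2,-1) = 38.7856; S(2,+0) = 52.6800; S(2,+1) = 71.5518; S(2,+2) = 97.1842
Terminal payoffs V(N, j) = max(S_T - K, 0):
  V(2,-2) = 0.000000; V(2,-1) = 0.000000; V(2,+0) = 2.280000; V(2,+1) = 21.151831; V(2,+2) = 46.784216
Backward induction: V(k, j) = exp(-r*dt) * [p_u * V(k+1, j+1) + p_m * V(k+1, j) + p_d * V(k+1, j-1)]
  V(1,-1) = exp(-r*dt) * [p_u*2.280000 + p_m*0.000000 + p_d*0.000000] = 0.341265
  V(1,+0) = exp(-r*dt) * [p_u*21.151831 + p_m*2.280000 + p_d*0.000000] = 4.677243
  V(1,+1) = exp(-r*dt) * [p_u*46.784216 + p_m*21.151831 + p_d*2.280000] = 21.437304
  V(0,+0) = exp(-r*dt) * [p_u*21.437304 + p_m*4.677243 + p_d*0.341265] = 6.370994


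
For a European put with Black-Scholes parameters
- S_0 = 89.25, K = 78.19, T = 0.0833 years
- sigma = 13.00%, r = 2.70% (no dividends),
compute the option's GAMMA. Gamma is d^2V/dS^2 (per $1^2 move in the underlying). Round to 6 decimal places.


Answer: Gamma = 0.000180

Derivation:
d1 = 3.6047894983; d2 = 3.5672692371
phi(d1) = 0.0006014349; exp(-qT) = 1.0000000000; exp(-rT) = 0.9977534273
Gamma = exp(-qT) * phi(d1) / (S * sigma * sqrt(T)) = 1.0000000000 * 0.0006014349 / (89.2500 * 0.1300 * 0.2886173938) = 0.000180


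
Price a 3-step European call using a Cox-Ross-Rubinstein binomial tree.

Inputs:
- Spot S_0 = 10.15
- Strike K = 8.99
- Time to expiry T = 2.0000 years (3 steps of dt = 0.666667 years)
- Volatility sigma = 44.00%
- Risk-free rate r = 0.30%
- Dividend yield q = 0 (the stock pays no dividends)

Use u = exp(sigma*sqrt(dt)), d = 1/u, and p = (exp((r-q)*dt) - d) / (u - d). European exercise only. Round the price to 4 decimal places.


dt = T/N = 0.666667
u = exp(sigma*sqrt(dt)) = 1.432267; d = 1/u = 0.698194
p = (exp((r-q)*dt) - d) / (u - d) = 0.413866
Discount per step: exp(-r*dt) = 0.998002
Stock lattice S(k, i) with i counting down-moves:
  k=0: S(0,0) = 10.1500
  k=1: S(1,0) = 14.5375; S(1,1) = 7.0867
  k=2: S(2,0) = 20.8216; S(2,1) = 10.1500; S(2,2) = 4.9479
  k=3: S(3,0) = 29.8221; S(3,1) = 14.5375; S(3,2) = 7.0867; S(3,3) = 3.4546
Terminal payoffs V(N, i) = max(S_T - K, 0):
  V(3,0) = 20.832084; V(3,1) = 5.547510; V(3,2) = 0.000000; V(3,3) = 0.000000
Backward induction: V(k, i) = exp(-r*dt) * [p * V(k+1, i) + (1-p) * V(k+1, i+1)].
  V(2,0) = exp(-r*dt) * [p*20.832084 + (1-p)*5.547510] = 11.849558
  V(2,1) = exp(-r*dt) * [p*5.547510 + (1-p)*0.000000] = 2.291340
  V(2,2) = exp(-r*dt) * [p*0.000000 + (1-p)*0.000000] = 0.000000
  V(1,0) = exp(-r*dt) * [p*11.849558 + (1-p)*2.291340] = 6.234683
  V(1,1) = exp(-r*dt) * [p*2.291340 + (1-p)*0.000000] = 0.946414
  V(0,0) = exp(-r*dt) * [p*6.234683 + (1-p)*0.946414] = 3.128786

Answer: Price = V(0,0) = 3.1288


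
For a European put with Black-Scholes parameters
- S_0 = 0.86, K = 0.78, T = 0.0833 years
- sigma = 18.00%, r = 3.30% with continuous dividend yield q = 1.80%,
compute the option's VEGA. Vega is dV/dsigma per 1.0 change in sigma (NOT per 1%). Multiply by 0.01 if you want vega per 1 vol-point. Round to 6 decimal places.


Answer: Vega = 0.015370

Derivation:
d1 = 1.9294561612; d2 = 1.8775050303
phi(d1) = 0.0620174754; exp(-qT) = 0.9985017235; exp(-rT) = 0.9972548748
Vega = S * exp(-qT) * phi(d1) * sqrt(T) = 0.8600 * 0.9985017235 * 0.0620174754 * 0.2886173938 = 0.015370


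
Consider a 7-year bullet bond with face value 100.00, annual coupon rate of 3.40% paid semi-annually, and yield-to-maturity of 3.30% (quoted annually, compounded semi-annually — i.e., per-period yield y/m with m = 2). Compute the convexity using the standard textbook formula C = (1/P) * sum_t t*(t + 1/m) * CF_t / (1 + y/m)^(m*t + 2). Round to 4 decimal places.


Coupon per period c = face * coupon_rate / m = 1.700000
Periods per year m = 2; per-period yield y/m = 0.016500
Number of cashflows N = 14
Cashflows (t years, CF_t, discount factor 1/(1+y/m)^(m*t), PV):
  t = 0.5000: CF_t = 1.700000, DF = 0.983768, PV = 1.672405
  t = 1.0000: CF_t = 1.700000, DF = 0.967799, PV = 1.645259
  t = 1.5000: CF_t = 1.700000, DF = 0.952090, PV = 1.618552
  t = 2.0000: CF_t = 1.700000, DF = 0.936635, PV = 1.592280
  t = 2.5000: CF_t = 1.700000, DF = 0.921432, PV = 1.566434
  t = 3.0000: CF_t = 1.700000, DF = 0.906475, PV = 1.541007
  t = 3.5000: CF_t = 1.700000, DF = 0.891761, PV = 1.515993
  t = 4.0000: CF_t = 1.700000, DF = 0.877285, PV = 1.491385
  t = 4.5000: CF_t = 1.700000, DF = 0.863045, PV = 1.467177
  t = 5.0000: CF_t = 1.700000, DF = 0.849036, PV = 1.443361
  t = 5.5000: CF_t = 1.700000, DF = 0.835254, PV = 1.419933
  t = 6.0000: CF_t = 1.700000, DF = 0.821696, PV = 1.396884
  t = 6.5000: CF_t = 1.700000, DF = 0.808359, PV = 1.374209
  t = 7.0000: CF_t = 101.700000, DF = 0.795237, PV = 80.875614
Price P = sum_t PV_t = 100.620494
Convexity numerator sum_t t*(t + 1/m) * CF_t / (1+y/m)^(m*t + 2):
  t = 0.5000: term = 0.809276
  t = 1.0000: term = 2.388420
  t = 1.5000: term = 4.699301
  t = 2.0000: term = 7.705035
  t = 2.5000: term = 11.369949
  t = 3.0000: term = 15.659546
  t = 3.5000: term = 20.540476
  t = 4.0000: term = 25.980505
  t = 4.5000: term = 31.948482
  t = 5.0000: term = 38.414308
  t = 5.5000: term = 45.348913
  t = 6.0000: term = 52.724220
  t = 6.5000: term = 60.513124
  t = 7.0000: term = 4109.245883
Convexity = (1/P) * sum = 4427.347439 / 100.620494 = 44.000454

Answer: Convexity = 44.0005


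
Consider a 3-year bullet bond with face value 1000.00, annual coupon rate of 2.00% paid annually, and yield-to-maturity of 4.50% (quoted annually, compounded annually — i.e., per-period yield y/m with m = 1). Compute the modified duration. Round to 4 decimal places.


Coupon per period c = face * coupon_rate / m = 20.000000
Periods per year m = 1; per-period yield y/m = 0.045000
Number of cashflows N = 3
Cashflows (t years, CF_t, discount factor 1/(1+y/m)^(m*t), PV):
  t = 1.0000: CF_t = 20.000000, DF = 0.956938, PV = 19.138756
  t = 2.0000: CF_t = 20.000000, DF = 0.915730, PV = 18.314599
  t = 3.0000: CF_t = 1020.000000, DF = 0.876297, PV = 893.822536
Price P = sum_t PV_t = 931.275891
First compute Macaulay numerator sum_t t * PV_t:
  t * PV_t at t = 1.0000: 19.138756
  t * PV_t at t = 2.0000: 36.629198
  t * PV_t at t = 3.0000: 2681.467608
Macaulay duration D = 2737.235562 / 931.275891 = 2.939232
Modified duration = D / (1 + y/m) = 2.939232 / (1 + 0.045000) = 2.812662

Answer: Modified duration = 2.8127


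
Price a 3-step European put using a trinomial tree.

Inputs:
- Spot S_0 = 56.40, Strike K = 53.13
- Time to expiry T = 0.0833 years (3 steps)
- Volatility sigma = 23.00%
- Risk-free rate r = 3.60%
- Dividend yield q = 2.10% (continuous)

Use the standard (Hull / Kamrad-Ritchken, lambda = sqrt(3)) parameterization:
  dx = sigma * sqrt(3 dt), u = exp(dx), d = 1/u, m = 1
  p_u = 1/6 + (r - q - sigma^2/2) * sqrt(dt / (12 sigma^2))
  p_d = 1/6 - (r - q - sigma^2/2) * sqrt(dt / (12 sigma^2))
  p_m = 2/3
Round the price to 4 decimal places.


dt = T/N = 0.027767; dx = sigma*sqrt(3*dt) = 0.066382
u = exp(dx) = 1.068635; d = 1/u = 0.935773
p_u = 0.164272, p_m = 0.666667, p_d = 0.169061
Discount per step: exp(-r*dt) = 0.999001
Stock lattice S(k, j) with j the centered position index:
  k=0: S(0,+0) = 56.4000
  k=1: S(1,-1) = 52.7776; S(1,+0) = 56.4000; S(1,+1) = 60.2710
  k=2: S(2,-2) = 49.3879; S(2,-1) = 52.7776; S(2,+0) = 56.4000; S(2,+1) = 60.2710; S(2,+2) = 64.4077
  k=3: S(3,-3) = 46.2159; S(3,-2) = 49.3879; S(3,-1) = 52.7776; S(3,+0) = 56.4000; S(3,+1) = 60.2710; S(3,+2) = 64.4077; S(3,+3) = 68.8283
Terminal payoffs V(N, j) = max(K - S_T, 0):
  V(3,-3) = 6.914134; V(3,-2) = 3.742115; V(3,-1) = 0.352384; V(3,+0) = 0.000000; V(3,+1) = 0.000000; V(3,+2) = 0.000000; V(3,+3) = 0.000000
Backward induction: V(k, j) = exp(-r*dt) * [p_u * V(k+1, j+1) + p_m * V(k+1, j) + p_d * V(k+1, j-1)]
  V(2,-2) = exp(-r*dt) * [p_u*0.352384 + p_m*3.742115 + p_d*6.914134] = 3.717825
  V(2,-1) = exp(-r*dt) * [p_u*0.000000 + p_m*0.352384 + p_d*3.742115] = 0.866703
  V(2,+0) = exp(-r*dt) * [p_u*0.000000 + p_m*0.000000 + p_d*0.352384] = 0.059515
  V(2,+1) = exp(-r*dt) * [p_u*0.000000 + p_m*0.000000 + p_d*0.000000] = 0.000000
  V(2,+2) = exp(-r*dt) * [p_u*0.000000 + p_m*0.000000 + p_d*0.000000] = 0.000000
  V(1,-1) = exp(-r*dt) * [p_u*0.059515 + p_m*0.866703 + p_d*3.717825] = 1.214904
  V(1,+0) = exp(-r*dt) * [p_u*0.000000 + p_m*0.059515 + p_d*0.866703] = 0.186017
  V(1,+1) = exp(-r*dt) * [p_u*0.000000 + p_m*0.000000 + p_d*0.059515] = 0.010052
  V(0,+0) = exp(-r*dt) * [p_u*0.010052 + p_m*0.186017 + p_d*1.214904] = 0.330725

Answer: Price = V(0,0) = 0.3307


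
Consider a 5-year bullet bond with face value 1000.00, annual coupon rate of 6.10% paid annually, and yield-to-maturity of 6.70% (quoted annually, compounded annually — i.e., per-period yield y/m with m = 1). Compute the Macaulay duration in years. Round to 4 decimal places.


Answer: Macaulay duration = 4.4494 years

Derivation:
Coupon per period c = face * coupon_rate / m = 61.000000
Periods per year m = 1; per-period yield y/m = 0.067000
Number of cashflows N = 5
Cashflows (t years, CF_t, discount factor 1/(1+y/m)^(m*t), PV):
  t = 1.0000: CF_t = 61.000000, DF = 0.937207, PV = 57.169634
  t = 2.0000: CF_t = 61.000000, DF = 0.878357, PV = 53.579789
  t = 3.0000: CF_t = 61.000000, DF = 0.823203, PV = 50.215360
  t = 4.0000: CF_t = 61.000000, DF = 0.771511, PV = 47.062193
  t = 5.0000: CF_t = 1061.000000, DF = 0.723066, PV = 767.172959
Price P = sum_t PV_t = 975.199935
Macaulay numerator sum_t t * PV_t:
  t * PV_t at t = 1.0000: 57.169634
  t * PV_t at t = 2.0000: 107.159577
  t * PV_t at t = 3.0000: 150.646079
  t * PV_t at t = 4.0000: 188.248771
  t * PV_t at t = 5.0000: 3835.864797
Macaulay duration D = (sum_t t * PV_t) / P = 4339.088858 / 975.199935 = 4.449435


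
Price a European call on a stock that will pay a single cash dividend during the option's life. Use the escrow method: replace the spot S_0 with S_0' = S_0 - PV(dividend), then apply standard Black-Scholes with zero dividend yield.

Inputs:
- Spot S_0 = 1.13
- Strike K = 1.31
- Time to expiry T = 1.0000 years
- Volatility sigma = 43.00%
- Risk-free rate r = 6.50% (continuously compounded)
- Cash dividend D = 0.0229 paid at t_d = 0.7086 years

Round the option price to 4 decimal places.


Answer: Price = 0.1446

Derivation:
PV(D) = D * exp(-r * t_d) = 0.0229 * 0.95498562 = 0.02186917
S_0' = S_0 - PV(D) = 1.1300 - 0.02186917 = 1.10813083
d1 = (ln(S_0'/K) + (r + sigma^2/2)*T) / (sigma*sqrt(T)) = -0.02302902
d2 = d1 - sigma*sqrt(T) = -0.45302902
exp(-rT) = 0.93706746
N(d1) = 0.49081356; N(d2) = 0.32526392
C = S_0' * N(d1) - K * exp(-rT) * N(d2) = 1.10813083 * 0.49081356 - 1.3100 * 0.93706746 * 0.32526392 = 0.1446


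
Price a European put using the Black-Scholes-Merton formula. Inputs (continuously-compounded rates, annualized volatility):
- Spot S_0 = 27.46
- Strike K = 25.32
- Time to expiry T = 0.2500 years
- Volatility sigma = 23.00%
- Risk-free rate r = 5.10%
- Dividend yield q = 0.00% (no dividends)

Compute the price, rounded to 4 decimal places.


d1 = (ln(S/K) + (r - q + 0.5*sigma^2) * T) / (sigma * sqrt(T)) = 0.87389829
d2 = d1 - sigma * sqrt(T) = 0.75889829
exp(-rT) = 0.98733094; exp(-qT) = 1.00000000
P = K * exp(-rT) * N(-d2) - S_0 * exp(-qT) * N(-d1)
N(-d1) = 0.19108682; N(-d2) = 0.22395670
P = 25.3200 * 0.98733094 * 0.22395670 - 27.4600 * 1.00000000 * 0.19108682 = 0.3515

Answer: Price = 0.3515
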